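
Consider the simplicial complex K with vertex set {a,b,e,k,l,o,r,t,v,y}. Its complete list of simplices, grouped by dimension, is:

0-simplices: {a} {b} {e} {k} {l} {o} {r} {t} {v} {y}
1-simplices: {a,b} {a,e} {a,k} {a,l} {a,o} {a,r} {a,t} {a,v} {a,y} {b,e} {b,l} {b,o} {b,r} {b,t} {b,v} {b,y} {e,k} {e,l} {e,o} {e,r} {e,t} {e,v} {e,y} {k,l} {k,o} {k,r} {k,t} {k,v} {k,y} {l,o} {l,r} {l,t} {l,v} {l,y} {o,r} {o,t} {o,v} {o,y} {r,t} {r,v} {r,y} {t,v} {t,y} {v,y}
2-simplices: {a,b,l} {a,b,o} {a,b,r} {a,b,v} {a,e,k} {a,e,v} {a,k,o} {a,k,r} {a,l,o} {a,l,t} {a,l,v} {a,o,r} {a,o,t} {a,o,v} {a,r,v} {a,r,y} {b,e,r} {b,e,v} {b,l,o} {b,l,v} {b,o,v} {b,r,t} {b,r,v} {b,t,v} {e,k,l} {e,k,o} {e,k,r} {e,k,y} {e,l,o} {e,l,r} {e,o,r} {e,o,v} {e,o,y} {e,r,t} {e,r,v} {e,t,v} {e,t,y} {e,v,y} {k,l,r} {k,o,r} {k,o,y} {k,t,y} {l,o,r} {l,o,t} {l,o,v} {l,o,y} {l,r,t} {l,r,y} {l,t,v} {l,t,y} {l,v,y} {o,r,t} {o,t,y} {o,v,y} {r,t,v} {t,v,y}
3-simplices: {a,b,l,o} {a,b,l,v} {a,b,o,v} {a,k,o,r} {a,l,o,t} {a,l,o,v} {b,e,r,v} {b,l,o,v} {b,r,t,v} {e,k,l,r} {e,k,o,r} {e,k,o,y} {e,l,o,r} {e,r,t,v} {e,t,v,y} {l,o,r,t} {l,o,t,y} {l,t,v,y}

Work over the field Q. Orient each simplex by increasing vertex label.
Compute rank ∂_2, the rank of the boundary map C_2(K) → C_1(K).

rank∂_2=33

n_0=10 n_1=44 n_2=56 n_3=18  [Q]
∂1: piv[ab,ae,ak,al,ao,ar,at,av,ay] rk=9  ker:be,bl,bo,br,bt,bv,by,ek,el,eo,er,et,ev,ey,kl,ko,kr,kt,kv,ky,lo,lr,lt,lv,ly,or,ot,ov,oy,rt,rv,ry,tv,ty,vy
∂2: piv[abl,abo,abr,abv,aek,aev,ako,akr,alo,alt,alv,aor,aot,aov,arv,ary,ber,bev,brt,btv,ekl,eko,eky,elo,elr,eoy,ert,ety,evy,kty,loy,lrt,lry] rk=33  ker:blo,blv,bov,brv,ekr,eor,eov,erv,etv,klr,kor,koy,lor,lot,lov,ltv,lty,lvy,ort,oty,ovy,rtv,tvy
∂3: piv[ablo,ablv,abov,akor,alot,alov,berv,brtv,eklr,ekor,ekoy,elor,ertv,etvy,lort,loty,ltvy] rk=17  ker:blov
rk∂_2=33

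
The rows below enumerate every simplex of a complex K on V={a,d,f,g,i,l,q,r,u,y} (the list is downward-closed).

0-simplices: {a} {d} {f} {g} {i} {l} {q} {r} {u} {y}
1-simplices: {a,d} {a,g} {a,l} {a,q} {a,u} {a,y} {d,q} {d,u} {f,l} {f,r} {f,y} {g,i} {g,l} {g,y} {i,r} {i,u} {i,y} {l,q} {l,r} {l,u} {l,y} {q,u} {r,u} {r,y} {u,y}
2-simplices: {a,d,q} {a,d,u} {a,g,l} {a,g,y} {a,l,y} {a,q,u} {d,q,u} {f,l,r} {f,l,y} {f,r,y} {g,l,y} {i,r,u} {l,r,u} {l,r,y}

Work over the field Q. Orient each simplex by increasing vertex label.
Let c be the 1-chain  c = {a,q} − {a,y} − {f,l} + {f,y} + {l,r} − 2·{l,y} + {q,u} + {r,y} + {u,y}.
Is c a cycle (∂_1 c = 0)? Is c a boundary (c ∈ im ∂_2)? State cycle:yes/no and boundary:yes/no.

cycle:yes boundary:no

n_0=10 n_1=25 n_2=14  [Q]
∂1: piv[ad,ag,al,aq,au,ay,fl,fr,gi] rk=9  ker:dq,du,fy,gl,gy,ir,iu,iy,lq,lr,lu,ly,qu,ru,ry,uy
∂2: piv[adq,adu,agl,agy,aly,aqu,flr,fly,fry,iru,lru] rk=11  ker:dqu,gly,lry
∂1c = 0
c vs im∂2: residual ≠ 0 ⇒ not boundary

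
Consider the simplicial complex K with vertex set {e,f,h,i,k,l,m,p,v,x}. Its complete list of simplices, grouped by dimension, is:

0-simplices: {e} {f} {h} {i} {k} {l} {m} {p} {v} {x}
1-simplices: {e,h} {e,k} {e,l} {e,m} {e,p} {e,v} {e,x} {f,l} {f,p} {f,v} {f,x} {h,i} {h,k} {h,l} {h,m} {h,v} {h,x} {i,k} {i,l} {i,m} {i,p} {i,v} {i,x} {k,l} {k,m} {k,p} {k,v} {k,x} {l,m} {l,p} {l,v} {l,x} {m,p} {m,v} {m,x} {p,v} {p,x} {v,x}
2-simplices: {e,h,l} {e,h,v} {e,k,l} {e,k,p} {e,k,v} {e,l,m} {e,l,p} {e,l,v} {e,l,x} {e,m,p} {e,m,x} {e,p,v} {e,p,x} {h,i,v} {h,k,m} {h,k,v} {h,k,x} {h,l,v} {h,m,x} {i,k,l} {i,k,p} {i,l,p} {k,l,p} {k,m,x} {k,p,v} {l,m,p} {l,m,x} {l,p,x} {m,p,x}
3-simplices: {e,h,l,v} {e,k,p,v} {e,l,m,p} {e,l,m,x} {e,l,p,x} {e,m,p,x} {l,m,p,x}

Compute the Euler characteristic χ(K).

n_0=10 n_1=38 n_2=29 n_3=7
χ=+10−38+29−7=-6

χ(K)=-6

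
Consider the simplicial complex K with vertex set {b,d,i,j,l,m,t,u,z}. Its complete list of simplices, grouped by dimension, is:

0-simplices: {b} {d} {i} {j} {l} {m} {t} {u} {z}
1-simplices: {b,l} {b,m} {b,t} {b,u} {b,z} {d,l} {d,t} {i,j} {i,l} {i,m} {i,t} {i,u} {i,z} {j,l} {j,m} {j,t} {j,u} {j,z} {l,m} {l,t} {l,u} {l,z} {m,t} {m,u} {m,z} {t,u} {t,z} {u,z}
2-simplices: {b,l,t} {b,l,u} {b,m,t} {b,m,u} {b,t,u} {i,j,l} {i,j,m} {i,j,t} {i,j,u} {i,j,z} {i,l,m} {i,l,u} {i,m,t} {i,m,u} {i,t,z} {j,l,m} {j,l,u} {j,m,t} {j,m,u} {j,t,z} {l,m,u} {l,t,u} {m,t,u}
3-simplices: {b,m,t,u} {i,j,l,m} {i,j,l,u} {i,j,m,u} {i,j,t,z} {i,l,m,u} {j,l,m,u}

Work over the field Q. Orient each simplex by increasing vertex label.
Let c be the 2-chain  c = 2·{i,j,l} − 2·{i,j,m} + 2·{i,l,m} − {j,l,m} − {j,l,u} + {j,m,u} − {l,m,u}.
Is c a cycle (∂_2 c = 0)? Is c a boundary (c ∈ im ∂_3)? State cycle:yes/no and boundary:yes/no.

cycle:yes boundary:yes

n_0=9 n_1=28 n_2=23 n_3=7  [Q]
∂1: piv[bl,bm,bt,bu,bz,dl,ij,il] rk=8  ker:dt,im,it,iu,iz,jl,jm,jt,ju,jz,lm,lt,lu,lz,mt,mu,mz,tu,tz,uz
∂2: piv[blt,blu,bmt,bmu,btu,ijl,ijm,ijt,iju,ijz,ilm,ilu,imt,imu,itz] rk=15  ker:jlm,jlu,jmt,jmu,jtz,lmu,ltu,mtu
∂3: piv[bmtu,ijlm,ijlu,ijmu,ijtz,ilmu] rk=6  ker:jlmu
∂2c = 0
c vs im∂3: reduces to 0 ⇒ boundary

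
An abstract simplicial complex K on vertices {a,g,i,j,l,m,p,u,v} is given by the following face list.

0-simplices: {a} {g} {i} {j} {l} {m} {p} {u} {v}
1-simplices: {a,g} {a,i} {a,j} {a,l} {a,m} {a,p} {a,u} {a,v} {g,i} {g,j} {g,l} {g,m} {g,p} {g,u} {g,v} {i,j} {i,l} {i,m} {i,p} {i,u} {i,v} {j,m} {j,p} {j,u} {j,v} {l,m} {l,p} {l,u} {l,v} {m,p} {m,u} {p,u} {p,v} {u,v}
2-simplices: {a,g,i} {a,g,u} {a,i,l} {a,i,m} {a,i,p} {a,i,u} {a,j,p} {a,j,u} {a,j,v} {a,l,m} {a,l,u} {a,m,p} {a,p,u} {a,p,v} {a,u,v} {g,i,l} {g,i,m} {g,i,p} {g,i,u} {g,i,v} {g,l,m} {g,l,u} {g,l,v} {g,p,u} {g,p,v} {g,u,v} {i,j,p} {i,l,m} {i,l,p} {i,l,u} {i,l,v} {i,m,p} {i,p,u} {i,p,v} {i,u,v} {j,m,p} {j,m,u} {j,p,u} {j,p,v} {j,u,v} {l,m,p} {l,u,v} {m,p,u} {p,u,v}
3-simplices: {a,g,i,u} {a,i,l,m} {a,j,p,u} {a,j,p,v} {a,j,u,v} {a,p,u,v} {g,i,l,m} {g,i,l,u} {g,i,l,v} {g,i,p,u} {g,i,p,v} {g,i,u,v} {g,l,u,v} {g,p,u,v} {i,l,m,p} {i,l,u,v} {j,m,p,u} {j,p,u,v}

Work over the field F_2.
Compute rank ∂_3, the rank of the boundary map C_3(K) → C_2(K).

n_0=9 n_1=34 n_2=44 n_3=18  [Z2]
∂1: piv[ag,ai,aj,al,am,ap,au,av] rk=8  ker:gi,gj,gl,gm,gp,gu,gv,ij,il,im,ip,iu,iv,jm,jp,ju,jv,lm,lp,lu,lv,mp,mu,pu,pv,uv
∂2: piv[agi,agu,ail,aim,aip,aiu,ajp,aju,ajv,alm,alu,amp,apu,apv,auv,gil,gim,gip,giv,glv,gpv,ijp,ilp,jmp,jmu] rk=25  ker:giu,glm,glu,gpu,guv,ilm,ilu,ilv,imp,ipu,ipv,iuv,jpu,jpv,juv,lmp,luv,mpu,puv
∂3: piv[agiu,ailm,ajpu,ajpv,ajuv,apuv,gilm,gilu,gilv,gipu,gipv,giuv,gluv,gpuv,ilmp,jmpu] rk=16  ker:iluv,jpuv
rk∂_3=16

rank∂_3=16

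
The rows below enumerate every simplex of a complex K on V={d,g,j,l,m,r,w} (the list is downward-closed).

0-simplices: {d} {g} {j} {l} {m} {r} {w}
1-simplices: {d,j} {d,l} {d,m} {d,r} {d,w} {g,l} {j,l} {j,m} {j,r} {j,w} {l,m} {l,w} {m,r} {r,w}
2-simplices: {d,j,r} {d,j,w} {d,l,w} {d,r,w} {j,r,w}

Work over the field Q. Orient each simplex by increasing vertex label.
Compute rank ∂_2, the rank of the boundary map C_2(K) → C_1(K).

rank∂_2=4

n_0=7 n_1=14 n_2=5  [Q]
∂1: piv[dj,dl,dm,dr,dw,gl] rk=6  ker:jl,jm,jr,jw,lm,lw,mr,rw
∂2: piv[djr,djw,dlw,drw] rk=4  ker:jrw
rk∂_2=4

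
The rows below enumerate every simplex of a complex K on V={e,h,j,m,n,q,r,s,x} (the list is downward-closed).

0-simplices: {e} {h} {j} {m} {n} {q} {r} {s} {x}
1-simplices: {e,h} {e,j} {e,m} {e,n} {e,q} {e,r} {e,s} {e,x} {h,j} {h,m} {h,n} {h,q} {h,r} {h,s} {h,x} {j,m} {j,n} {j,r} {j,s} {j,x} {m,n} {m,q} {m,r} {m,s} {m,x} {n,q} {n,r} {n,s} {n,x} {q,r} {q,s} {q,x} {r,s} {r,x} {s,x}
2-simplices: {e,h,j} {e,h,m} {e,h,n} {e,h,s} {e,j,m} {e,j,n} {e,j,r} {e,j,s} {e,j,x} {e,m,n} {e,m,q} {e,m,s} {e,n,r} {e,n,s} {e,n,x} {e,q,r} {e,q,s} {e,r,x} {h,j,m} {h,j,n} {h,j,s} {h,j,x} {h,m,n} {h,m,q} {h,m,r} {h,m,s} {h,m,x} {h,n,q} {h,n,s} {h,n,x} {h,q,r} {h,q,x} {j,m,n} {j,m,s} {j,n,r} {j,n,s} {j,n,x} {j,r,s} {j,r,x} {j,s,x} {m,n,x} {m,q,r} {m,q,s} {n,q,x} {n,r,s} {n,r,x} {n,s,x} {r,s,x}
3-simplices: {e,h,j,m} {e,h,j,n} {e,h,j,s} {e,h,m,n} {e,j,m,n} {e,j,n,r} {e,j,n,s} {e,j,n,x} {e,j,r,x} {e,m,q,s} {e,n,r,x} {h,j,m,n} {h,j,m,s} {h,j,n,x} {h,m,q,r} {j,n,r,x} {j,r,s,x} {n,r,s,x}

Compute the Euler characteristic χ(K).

χ(K)=4

n_0=9 n_1=35 n_2=48 n_3=18
χ=+9−35+48−18=4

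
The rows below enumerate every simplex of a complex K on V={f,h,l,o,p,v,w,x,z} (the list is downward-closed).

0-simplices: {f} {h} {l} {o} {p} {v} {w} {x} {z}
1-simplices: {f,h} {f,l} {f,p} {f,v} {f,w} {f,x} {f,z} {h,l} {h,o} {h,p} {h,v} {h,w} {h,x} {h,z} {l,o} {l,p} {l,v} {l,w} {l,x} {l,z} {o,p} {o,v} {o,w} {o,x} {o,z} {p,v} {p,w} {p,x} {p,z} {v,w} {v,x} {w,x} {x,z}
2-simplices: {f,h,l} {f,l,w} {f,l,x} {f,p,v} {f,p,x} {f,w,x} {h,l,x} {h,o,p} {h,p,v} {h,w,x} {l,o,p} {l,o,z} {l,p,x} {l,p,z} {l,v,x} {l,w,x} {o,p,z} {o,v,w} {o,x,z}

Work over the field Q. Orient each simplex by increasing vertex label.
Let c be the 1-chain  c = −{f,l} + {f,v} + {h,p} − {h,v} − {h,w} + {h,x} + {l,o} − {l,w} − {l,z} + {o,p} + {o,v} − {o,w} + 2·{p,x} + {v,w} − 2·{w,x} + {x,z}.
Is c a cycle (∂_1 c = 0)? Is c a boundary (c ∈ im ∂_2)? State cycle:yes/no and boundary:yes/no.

cycle:yes boundary:no

n_0=9 n_1=33 n_2=19  [Q]
∂1: piv[fh,fl,fp,fv,fw,fx,fz,ho] rk=8  ker:hl,hp,hv,hw,hx,hz,lo,lp,lv,lw,lx,lz,op,ov,ow,ox,oz,pv,pw,px,pz,vw,vx,wx,xz
∂2: piv[fhl,flw,flx,fpv,fpx,fwx,hlx,hop,hpv,hwx,lop,loz,lpx,lpz,lvx,ovw,oxz] rk=17  ker:lwx,opz
∂1c = 0
c vs im∂2: residual ≠ 0 ⇒ not boundary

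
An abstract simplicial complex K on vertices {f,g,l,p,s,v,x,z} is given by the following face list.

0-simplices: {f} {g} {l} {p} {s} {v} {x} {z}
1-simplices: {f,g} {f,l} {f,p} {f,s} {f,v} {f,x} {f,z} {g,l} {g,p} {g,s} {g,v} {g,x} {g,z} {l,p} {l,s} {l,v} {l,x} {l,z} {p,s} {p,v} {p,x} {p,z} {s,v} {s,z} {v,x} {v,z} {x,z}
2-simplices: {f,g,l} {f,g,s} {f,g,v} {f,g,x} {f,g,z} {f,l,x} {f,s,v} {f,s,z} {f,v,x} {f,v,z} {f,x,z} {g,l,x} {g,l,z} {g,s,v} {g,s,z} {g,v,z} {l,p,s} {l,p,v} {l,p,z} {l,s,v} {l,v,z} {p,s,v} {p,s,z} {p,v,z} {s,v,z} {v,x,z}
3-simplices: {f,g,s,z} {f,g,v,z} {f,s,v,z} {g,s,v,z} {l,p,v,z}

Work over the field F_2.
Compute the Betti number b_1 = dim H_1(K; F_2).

n_0=8 n_1=27 n_2=26 n_3=5  [Z2]
∂1: piv[fg,fl,fp,fs,fv,fx,fz] rk=7  ker:gl,gp,gs,gv,gx,gz,lp,ls,lv,lx,lz,ps,pv,px,pz,sv,sz,vx,vz,xz
∂2: piv[fgl,fgs,fgv,fgx,fgz,flx,fsv,fsz,fvx,fvz,fxz,glz,lps,lpv,lpz,lsv,lvz] rk=17  ker:glx,gsv,gsz,gvz,psv,psz,pvz,svz,vxz
∂3: piv[fgsz,fgvz,fsvz,gsvz,lpvz] rk=5
b_1=(27−7)−17=3

b_1=3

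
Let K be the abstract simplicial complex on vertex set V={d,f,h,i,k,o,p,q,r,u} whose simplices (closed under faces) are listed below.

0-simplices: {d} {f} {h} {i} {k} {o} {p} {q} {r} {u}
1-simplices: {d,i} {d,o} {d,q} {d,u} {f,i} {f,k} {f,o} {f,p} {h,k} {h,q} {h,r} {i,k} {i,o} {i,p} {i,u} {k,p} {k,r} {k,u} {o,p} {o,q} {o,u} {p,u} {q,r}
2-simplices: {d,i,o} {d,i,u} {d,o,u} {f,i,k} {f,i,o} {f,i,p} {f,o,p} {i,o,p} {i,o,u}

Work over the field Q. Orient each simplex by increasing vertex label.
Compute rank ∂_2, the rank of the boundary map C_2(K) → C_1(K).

n_0=10 n_1=23 n_2=9  [Q]
∂1: piv[di,do,dq,du,fi,fk,fp,hk,hr] rk=9  ker:fo,hq,ik,io,ip,iu,kp,kr,ku,op,oq,ou,pu,qr
∂2: piv[dio,diu,dou,fik,fio,fip,fop] rk=7  ker:iop,iou
rk∂_2=7

rank∂_2=7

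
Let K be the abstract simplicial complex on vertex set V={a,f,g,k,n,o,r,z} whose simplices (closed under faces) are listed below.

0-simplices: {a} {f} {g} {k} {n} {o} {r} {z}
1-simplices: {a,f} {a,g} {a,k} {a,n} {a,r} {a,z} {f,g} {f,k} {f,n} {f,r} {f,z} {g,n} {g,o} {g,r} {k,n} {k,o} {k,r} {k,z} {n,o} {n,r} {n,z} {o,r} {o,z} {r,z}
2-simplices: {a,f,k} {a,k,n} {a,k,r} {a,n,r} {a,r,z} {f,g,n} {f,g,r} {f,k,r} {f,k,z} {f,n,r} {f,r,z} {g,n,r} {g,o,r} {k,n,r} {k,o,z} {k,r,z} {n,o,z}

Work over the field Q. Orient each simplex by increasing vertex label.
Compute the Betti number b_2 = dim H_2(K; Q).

b_2=3

n_0=8 n_1=24 n_2=17  [Q]
∂1: piv[af,ag,ak,an,ar,az,go] rk=7  ker:fg,fk,fn,fr,fz,gn,gr,kn,ko,kr,kz,no,nr,nz,or,oz,rz
∂2: piv[afk,akn,akr,anr,arz,fgn,fgr,fkr,fkz,fnr,frz,gor,koz,noz] rk=14  ker:gnr,knr,krz
b_2=(17−14)−0=3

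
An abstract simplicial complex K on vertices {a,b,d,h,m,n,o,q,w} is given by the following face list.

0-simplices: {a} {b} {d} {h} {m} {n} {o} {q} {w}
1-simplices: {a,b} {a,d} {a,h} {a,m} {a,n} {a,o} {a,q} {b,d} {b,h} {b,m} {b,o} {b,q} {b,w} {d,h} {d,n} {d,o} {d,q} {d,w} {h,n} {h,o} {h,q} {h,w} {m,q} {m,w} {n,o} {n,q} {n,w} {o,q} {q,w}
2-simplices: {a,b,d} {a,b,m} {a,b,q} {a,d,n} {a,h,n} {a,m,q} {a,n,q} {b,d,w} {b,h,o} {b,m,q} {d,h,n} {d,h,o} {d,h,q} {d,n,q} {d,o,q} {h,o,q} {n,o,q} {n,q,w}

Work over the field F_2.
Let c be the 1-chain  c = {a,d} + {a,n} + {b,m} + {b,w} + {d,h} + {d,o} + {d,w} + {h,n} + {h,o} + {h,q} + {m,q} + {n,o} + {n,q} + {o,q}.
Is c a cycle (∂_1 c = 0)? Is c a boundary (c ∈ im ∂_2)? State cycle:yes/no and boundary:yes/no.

cycle:yes boundary:yes

n_0=9 n_1=29 n_2=18  [Z2]
∂1: piv[ab,ad,ah,am,an,ao,aq,bw] rk=8  ker:bd,bh,bm,bo,bq,dh,dn,do,dq,dw,hn,ho,hq,hw,mq,mw,no,nq,nw,oq,qw
∂2: piv[abd,abm,abq,adn,ahn,amq,anq,bdw,bho,dhn,dho,dhq,dnq,doq,noq,nqw] rk=16  ker:bmq,hoq
∂1c = 0
c vs im∂2: reduces to 0 ⇒ boundary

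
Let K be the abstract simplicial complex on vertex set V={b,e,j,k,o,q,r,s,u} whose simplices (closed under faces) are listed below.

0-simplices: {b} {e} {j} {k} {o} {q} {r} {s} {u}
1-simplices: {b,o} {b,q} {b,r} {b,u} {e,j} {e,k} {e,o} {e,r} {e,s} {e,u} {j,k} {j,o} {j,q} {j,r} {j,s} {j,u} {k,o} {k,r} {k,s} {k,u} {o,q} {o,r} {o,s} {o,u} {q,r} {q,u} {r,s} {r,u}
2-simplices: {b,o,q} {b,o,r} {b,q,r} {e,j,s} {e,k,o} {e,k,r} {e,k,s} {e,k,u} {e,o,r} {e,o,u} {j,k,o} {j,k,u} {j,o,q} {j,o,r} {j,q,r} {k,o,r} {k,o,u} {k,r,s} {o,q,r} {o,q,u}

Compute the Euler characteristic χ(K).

n_0=9 n_1=28 n_2=20
χ=+9−28+20=1

χ(K)=1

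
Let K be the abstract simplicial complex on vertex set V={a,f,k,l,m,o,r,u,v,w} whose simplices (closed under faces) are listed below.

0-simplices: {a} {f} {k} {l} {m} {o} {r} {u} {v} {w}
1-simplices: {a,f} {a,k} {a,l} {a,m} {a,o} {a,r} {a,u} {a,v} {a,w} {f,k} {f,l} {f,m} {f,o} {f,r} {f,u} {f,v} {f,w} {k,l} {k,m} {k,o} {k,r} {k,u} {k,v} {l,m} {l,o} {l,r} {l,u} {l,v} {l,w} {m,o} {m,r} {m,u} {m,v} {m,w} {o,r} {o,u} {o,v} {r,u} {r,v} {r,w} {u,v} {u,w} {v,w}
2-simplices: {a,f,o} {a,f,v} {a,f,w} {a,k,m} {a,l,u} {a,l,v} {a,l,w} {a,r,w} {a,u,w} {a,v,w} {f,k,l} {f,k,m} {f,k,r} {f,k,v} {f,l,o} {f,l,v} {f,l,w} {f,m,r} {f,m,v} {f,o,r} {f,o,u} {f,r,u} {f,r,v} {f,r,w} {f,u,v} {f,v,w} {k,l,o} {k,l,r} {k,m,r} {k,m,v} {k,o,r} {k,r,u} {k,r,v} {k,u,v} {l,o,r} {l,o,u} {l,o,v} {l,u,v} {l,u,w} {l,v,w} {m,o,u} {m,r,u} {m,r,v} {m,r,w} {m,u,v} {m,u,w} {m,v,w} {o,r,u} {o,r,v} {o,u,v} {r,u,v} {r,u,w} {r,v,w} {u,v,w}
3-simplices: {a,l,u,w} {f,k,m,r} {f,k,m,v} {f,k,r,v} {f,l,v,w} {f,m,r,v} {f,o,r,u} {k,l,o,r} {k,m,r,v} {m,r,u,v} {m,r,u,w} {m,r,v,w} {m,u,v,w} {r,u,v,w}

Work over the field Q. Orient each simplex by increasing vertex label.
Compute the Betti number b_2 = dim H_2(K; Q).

n_0=10 n_1=43 n_2=54 n_3=14  [Q]
∂1: piv[af,ak,al,am,ao,ar,au,av,aw] rk=9  ker:fk,fl,fm,fo,fr,fu,fv,fw,kl,km,ko,kr,ku,kv,lm,lo,lr,lu,lv,lw,mo,mr,mu,mv,mw,or,ou,ov,ru,rv,rw,uv,uw,vw
∂2: piv[afo,afv,afw,akm,alu,alv,alw,arw,auw,avw,fkl,fkm,fkr,fkv,flo,flv,fmr,fmv,for,fou,fru,frv,frw,fuv,klo,klr,kru,lou,lov,mou,mru,mrw] rk=32  ker:flw,fvw,kmr,kmv,kor,krv,kuv,lor,luv,luw,lvw,mrv,muv,muw,mvw,oru,orv,ouv,ruv,ruw,rvw,uvw
∂3: piv[aluw,fkmr,fkmv,fkrv,flvw,fmrv,foru,klor,mruv,mruw,mrvw,muvw] rk=12  ker:kmrv,ruvw
b_2=(54−32)−12=10

b_2=10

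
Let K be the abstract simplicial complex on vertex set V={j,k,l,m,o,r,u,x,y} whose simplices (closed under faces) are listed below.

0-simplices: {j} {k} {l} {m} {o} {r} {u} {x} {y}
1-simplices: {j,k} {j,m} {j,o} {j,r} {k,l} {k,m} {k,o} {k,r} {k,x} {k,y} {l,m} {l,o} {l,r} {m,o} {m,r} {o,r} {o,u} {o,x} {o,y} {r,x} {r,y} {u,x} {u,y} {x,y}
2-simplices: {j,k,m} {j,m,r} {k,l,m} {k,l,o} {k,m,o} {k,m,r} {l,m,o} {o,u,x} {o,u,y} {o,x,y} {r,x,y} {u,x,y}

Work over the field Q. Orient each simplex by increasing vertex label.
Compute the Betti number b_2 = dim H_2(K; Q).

n_0=9 n_1=24 n_2=12  [Q]
∂1: piv[jk,jm,jo,jr,kl,kx,ky,ou] rk=8  ker:km,ko,kr,lm,lo,lr,mo,mr,or,ox,oy,rx,ry,ux,uy,xy
∂2: piv[jkm,jmr,klm,klo,kmo,kmr,oux,ouy,oxy,rxy] rk=10  ker:lmo,uxy
b_2=(12−10)−0=2

b_2=2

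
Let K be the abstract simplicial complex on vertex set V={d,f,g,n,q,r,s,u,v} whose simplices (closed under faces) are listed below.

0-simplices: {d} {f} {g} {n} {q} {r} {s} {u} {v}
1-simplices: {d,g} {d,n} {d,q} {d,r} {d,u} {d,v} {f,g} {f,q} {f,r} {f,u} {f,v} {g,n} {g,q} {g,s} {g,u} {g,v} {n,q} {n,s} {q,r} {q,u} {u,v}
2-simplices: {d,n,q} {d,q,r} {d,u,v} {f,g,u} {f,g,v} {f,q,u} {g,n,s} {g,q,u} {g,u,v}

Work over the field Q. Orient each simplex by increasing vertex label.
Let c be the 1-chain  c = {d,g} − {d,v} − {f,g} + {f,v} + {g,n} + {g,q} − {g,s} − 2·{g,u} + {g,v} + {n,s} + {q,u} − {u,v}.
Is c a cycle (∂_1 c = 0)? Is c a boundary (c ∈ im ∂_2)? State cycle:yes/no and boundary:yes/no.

cycle:yes boundary:no

n_0=9 n_1=21 n_2=9  [Q]
∂1: piv[dg,dn,dq,dr,du,dv,fg,gs] rk=8  ker:fq,fr,fu,fv,gn,gq,gu,gv,nq,ns,qr,qu,uv
∂2: piv[dnq,dqr,duv,fgu,fgv,fqu,gns,gqu,guv] rk=9
∂1c = 0
c vs im∂2: residual ≠ 0 ⇒ not boundary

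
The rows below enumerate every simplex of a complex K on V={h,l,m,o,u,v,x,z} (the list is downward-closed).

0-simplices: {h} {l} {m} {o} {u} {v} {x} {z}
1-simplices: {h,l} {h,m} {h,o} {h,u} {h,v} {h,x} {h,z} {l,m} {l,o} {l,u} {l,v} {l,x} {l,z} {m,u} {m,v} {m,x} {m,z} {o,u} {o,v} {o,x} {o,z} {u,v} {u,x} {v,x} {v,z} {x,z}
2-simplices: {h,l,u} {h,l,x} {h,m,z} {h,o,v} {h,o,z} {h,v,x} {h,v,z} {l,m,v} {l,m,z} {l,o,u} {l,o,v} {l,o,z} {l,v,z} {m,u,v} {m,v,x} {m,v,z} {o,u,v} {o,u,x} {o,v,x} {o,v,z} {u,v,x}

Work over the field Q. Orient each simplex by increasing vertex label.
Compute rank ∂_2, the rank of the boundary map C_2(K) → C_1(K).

n_0=8 n_1=26 n_2=21  [Q]
∂1: piv[hl,hm,ho,hu,hv,hx,hz] rk=7  ker:lm,lo,lu,lv,lx,lz,mu,mv,mx,mz,ou,ov,ox,oz,uv,ux,vx,vz,xz
∂2: piv[hlu,hlx,hmz,hov,hoz,hvx,hvz,lmv,lmz,lou,lov,loz,muv,mvx,ouv,oux,ovx] rk=17  ker:lvz,mvz,ovz,uvx
rk∂_2=17

rank∂_2=17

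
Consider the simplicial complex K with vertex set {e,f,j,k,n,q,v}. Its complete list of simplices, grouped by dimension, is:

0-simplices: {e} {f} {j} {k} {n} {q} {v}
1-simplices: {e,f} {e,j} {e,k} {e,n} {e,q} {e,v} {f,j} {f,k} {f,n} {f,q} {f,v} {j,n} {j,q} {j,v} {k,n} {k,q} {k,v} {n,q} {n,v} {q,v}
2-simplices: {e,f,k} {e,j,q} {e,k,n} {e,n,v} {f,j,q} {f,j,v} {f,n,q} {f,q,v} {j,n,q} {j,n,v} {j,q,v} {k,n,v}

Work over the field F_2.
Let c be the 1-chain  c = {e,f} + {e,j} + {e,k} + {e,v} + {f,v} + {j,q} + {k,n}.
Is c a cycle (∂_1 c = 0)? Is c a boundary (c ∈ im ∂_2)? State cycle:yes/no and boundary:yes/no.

n_0=7 n_1=20 n_2=12  [Z2]
∂1: piv[ef,ej,ek,en,eq,ev] rk=6  ker:fj,fk,fn,fq,fv,jn,jq,jv,kn,kq,kv,nq,nv,qv
∂2: piv[efk,ejq,ekn,env,fjq,fjv,fnq,fqv,jnq,jnv,knv] rk=11  ker:jqv
∂1c = {n} + {q}

cycle:no boundary:no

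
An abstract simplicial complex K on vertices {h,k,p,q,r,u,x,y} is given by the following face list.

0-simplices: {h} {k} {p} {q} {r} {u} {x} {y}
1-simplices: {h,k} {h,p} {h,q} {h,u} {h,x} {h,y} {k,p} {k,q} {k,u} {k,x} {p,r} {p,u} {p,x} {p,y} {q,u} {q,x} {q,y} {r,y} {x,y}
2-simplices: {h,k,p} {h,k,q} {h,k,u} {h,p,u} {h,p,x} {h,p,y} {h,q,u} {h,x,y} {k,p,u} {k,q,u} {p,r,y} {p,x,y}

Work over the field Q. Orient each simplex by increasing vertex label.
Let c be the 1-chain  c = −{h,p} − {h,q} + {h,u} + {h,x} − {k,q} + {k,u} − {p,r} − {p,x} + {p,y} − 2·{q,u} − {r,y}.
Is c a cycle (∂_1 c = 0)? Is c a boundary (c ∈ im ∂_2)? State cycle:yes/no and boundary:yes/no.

cycle:yes boundary:yes

n_0=8 n_1=19 n_2=12  [Q]
∂1: piv[hk,hp,hq,hu,hx,hy,pr] rk=7  ker:kp,kq,ku,kx,pu,px,py,qu,qx,qy,ry,xy
∂2: piv[hkp,hkq,hku,hpu,hpx,hpy,hqu,hxy,pry] rk=9  ker:kpu,kqu,pxy
∂1c = 0
c vs im∂2: reduces to 0 ⇒ boundary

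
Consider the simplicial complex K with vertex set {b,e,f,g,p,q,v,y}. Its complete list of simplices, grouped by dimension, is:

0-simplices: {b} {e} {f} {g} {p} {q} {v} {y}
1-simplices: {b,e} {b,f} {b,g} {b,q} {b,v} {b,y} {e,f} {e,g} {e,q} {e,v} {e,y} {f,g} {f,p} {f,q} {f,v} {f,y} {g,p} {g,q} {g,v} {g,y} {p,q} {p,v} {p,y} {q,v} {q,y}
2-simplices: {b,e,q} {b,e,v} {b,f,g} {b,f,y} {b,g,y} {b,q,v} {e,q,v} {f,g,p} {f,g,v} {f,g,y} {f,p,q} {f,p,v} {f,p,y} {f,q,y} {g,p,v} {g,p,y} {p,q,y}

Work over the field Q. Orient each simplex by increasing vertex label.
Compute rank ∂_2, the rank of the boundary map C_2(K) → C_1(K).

rank∂_2=12

n_0=8 n_1=25 n_2=17  [Q]
∂1: piv[be,bf,bg,bq,bv,by,fp] rk=7  ker:ef,eg,eq,ev,ey,fg,fq,fv,fy,gp,gq,gv,gy,pq,pv,py,qv,qy
∂2: piv[beq,bev,bfg,bfy,bgy,bqv,fgp,fgv,fpq,fpv,fpy,fqy] rk=12  ker:eqv,fgy,gpv,gpy,pqy
rk∂_2=12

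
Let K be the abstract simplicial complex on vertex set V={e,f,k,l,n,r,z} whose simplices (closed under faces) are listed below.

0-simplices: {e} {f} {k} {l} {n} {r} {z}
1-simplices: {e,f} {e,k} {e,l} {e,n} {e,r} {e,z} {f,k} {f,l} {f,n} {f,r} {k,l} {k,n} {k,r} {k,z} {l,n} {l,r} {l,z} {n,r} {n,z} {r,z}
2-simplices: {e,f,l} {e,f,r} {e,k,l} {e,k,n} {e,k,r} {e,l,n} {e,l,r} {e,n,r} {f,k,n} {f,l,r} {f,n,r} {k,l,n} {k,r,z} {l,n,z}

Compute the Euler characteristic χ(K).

χ(K)=1

n_0=7 n_1=20 n_2=14
χ=+7−20+14=1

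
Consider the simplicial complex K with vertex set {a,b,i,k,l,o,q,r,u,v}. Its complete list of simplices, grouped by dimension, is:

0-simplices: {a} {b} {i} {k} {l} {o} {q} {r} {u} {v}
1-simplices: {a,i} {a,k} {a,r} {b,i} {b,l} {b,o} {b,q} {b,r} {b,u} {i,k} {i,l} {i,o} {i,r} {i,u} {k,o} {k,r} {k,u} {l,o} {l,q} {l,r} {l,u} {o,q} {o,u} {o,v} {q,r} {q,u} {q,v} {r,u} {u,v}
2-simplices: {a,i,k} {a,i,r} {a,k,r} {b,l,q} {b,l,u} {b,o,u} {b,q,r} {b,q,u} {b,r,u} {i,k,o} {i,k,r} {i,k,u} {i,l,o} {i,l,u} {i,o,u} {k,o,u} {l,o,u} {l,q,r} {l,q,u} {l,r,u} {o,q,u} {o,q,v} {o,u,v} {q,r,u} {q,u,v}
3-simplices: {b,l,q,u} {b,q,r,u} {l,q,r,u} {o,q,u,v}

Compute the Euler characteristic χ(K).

χ(K)=2

n_0=10 n_1=29 n_2=25 n_3=4
χ=+10−29+25−4=2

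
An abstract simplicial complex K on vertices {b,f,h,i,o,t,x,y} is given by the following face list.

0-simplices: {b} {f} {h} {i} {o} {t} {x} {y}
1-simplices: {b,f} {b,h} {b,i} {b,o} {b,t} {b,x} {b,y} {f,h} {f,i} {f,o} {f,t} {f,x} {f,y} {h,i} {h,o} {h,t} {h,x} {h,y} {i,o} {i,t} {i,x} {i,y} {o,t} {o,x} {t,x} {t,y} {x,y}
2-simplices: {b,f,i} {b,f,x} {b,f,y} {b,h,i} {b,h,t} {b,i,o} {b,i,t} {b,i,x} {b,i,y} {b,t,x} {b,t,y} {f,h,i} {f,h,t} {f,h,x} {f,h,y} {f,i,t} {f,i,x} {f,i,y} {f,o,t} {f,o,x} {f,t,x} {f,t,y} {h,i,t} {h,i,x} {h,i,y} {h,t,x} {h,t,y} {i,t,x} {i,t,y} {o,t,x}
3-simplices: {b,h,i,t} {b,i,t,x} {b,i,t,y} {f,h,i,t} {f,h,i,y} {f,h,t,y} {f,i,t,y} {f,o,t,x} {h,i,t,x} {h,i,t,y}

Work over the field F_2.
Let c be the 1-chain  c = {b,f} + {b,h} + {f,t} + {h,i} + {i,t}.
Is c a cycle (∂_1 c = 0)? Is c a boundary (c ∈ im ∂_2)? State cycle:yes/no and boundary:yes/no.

n_0=8 n_1=27 n_2=30 n_3=10  [Z2]
∂1: piv[bf,bh,bi,bo,bt,bx,by] rk=7  ker:fh,fi,fo,ft,fx,fy,hi,ho,ht,hx,hy,io,it,ix,iy,ot,ox,tx,ty,xy
∂2: piv[bfi,bfx,bfy,bhi,bht,bio,bit,bix,biy,btx,bty,fhi,fht,fhx,fhy,fot,fox] rk=17  ker:fit,fix,fiy,ftx,fty,hit,hix,hiy,htx,hty,itx,ity,otx
∂3: piv[bhit,bitx,bity,fhit,fhiy,fhty,fity,fotx,hitx] rk=9  ker:hity
∂1c = 0
c vs im∂2: reduces to 0 ⇒ boundary

cycle:yes boundary:yes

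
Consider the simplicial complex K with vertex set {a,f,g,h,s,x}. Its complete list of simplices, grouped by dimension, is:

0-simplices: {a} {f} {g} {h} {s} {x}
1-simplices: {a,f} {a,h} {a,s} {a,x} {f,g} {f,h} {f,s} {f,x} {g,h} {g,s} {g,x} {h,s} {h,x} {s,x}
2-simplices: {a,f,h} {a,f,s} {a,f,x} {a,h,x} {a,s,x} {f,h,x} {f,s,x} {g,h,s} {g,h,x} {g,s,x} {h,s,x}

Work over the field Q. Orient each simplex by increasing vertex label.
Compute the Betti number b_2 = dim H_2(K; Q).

n_0=6 n_1=14 n_2=11  [Q]
∂1: piv[af,ah,as,ax,fg] rk=5  ker:fh,fs,fx,gh,gs,gx,hs,hx,sx
∂2: piv[afh,afs,afx,ahx,asx,ghs,ghx,gsx] rk=8  ker:fhx,fsx,hsx
b_2=(11−8)−0=3

b_2=3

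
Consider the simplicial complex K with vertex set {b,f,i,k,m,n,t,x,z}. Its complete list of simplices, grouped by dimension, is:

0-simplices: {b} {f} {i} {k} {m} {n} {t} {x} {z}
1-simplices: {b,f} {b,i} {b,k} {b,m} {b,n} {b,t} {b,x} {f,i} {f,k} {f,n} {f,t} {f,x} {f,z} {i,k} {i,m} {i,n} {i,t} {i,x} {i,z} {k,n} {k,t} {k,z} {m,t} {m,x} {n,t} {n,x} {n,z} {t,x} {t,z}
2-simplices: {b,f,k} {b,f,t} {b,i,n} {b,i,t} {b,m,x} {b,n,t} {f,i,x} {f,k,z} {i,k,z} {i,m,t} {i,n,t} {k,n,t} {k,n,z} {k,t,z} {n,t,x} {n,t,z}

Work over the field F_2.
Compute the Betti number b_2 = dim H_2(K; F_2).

b_2=2

n_0=9 n_1=29 n_2=16  [Z2]
∂1: piv[bf,bi,bk,bm,bn,bt,bx,fz] rk=8  ker:fi,fk,fn,ft,fx,ik,im,in,it,ix,iz,kn,kt,kz,mt,mx,nt,nx,nz,tx,tz
∂2: piv[bfk,bft,bin,bit,bmx,bnt,fix,fkz,ikz,imt,knt,knz,ktz,ntx] rk=14  ker:int,ntz
b_2=(16−14)−0=2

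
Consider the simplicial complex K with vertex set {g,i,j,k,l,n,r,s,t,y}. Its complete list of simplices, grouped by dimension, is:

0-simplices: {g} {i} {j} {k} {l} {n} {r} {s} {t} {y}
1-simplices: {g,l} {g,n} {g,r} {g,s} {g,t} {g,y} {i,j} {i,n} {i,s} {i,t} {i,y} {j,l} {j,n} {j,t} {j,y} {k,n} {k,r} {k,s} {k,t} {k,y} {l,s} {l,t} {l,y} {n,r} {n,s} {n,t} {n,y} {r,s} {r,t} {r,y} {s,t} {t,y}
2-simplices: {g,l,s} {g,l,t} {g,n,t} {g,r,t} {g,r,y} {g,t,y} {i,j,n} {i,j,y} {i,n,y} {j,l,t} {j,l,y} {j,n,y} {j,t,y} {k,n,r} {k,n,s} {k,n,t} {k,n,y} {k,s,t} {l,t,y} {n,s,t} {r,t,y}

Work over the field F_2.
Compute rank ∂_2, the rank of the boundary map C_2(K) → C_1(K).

n_0=10 n_1=32 n_2=21  [Z2]
∂1: piv[gl,gn,gr,gs,gt,gy,ij,in,kn] rk=9  ker:is,it,iy,jl,jn,jt,jy,kr,ks,kt,ky,ls,lt,ly,nr,ns,nt,ny,rs,rt,ry,st,ty
∂2: piv[gls,glt,gnt,grt,gry,gty,ijn,ijy,iny,jlt,jly,jty,knr,kns,knt,kny,kst] rk=17  ker:jny,lty,nst,rty
rk∂_2=17

rank∂_2=17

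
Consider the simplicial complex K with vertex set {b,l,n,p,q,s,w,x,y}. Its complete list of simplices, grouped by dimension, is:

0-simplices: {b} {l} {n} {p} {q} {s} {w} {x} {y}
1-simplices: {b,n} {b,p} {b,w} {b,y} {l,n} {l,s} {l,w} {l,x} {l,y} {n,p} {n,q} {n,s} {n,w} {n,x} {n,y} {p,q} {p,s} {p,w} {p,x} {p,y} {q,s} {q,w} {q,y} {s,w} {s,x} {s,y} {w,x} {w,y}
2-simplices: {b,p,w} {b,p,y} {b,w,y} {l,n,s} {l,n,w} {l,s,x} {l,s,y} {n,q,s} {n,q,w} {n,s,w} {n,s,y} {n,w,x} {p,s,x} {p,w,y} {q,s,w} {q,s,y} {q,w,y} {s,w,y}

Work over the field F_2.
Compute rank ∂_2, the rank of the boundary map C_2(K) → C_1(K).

n_0=9 n_1=28 n_2=18  [Z2]
∂1: piv[bn,bp,bw,by,ln,ls,lx,nq] rk=8  ker:lw,ly,np,ns,nw,nx,ny,pq,ps,pw,px,py,qs,qw,qy,sw,sx,sy,wx,wy
∂2: piv[bpw,bpy,bwy,lns,lnw,lsx,lsy,nqs,nqw,nsw,nsy,nwx,psx,qsy,qwy] rk=15  ker:pwy,qsw,swy
rk∂_2=15

rank∂_2=15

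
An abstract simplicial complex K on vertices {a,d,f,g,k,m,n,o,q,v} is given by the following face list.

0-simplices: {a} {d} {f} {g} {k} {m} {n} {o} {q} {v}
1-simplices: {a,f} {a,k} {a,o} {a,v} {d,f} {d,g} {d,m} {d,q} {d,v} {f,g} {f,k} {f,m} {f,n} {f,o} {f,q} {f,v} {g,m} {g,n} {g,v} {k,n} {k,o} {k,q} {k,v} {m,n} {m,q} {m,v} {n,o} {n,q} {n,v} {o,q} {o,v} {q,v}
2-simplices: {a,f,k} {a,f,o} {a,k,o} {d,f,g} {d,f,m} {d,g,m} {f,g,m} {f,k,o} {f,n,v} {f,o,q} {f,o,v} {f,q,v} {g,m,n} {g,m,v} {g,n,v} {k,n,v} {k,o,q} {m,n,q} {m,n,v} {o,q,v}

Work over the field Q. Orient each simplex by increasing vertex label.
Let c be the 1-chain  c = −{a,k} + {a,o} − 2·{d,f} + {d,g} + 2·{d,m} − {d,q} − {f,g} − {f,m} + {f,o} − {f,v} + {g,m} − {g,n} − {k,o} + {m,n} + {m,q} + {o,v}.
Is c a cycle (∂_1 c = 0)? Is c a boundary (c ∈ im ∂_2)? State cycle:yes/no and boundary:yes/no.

n_0=10 n_1=32 n_2=20  [Q]
∂1: piv[af,ak,ao,av,df,dg,dm,dq,fn] rk=9  ker:dv,fg,fk,fm,fo,fq,fv,gm,gn,gv,kn,ko,kq,kv,mn,mq,mv,no,nq,nv,oq,ov,qv
∂2: piv[afk,afo,ako,dfg,dfm,dgm,fnv,foq,fov,fqv,gmn,gmv,gnv,knv,koq,mnq] rk=16  ker:fgm,fko,mnv,oqv
∂1c = 0
c vs im∂2: residual ≠ 0 ⇒ not boundary

cycle:yes boundary:no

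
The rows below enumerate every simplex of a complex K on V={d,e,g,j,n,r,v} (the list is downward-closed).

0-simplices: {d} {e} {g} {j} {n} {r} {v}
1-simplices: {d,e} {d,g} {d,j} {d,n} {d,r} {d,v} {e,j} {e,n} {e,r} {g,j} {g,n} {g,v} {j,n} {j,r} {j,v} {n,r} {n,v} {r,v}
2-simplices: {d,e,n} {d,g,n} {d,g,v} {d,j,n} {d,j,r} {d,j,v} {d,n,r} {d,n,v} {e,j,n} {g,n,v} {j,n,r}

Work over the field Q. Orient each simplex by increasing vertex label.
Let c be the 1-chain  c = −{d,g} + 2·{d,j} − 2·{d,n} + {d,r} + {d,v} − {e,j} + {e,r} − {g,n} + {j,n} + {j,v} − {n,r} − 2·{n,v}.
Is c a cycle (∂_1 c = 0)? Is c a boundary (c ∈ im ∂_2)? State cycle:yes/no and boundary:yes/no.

cycle:no boundary:no

n_0=7 n_1=18 n_2=11  [Q]
∂1: piv[de,dg,dj,dn,dr,dv] rk=6  ker:ej,en,er,gj,gn,gv,jn,jr,jv,nr,nv,rv
∂2: piv[den,dgn,dgv,djn,djr,djv,dnr,dnv,ejn] rk=9  ker:gnv,jnr
∂1c = −{d} − {j} + {n} + {r}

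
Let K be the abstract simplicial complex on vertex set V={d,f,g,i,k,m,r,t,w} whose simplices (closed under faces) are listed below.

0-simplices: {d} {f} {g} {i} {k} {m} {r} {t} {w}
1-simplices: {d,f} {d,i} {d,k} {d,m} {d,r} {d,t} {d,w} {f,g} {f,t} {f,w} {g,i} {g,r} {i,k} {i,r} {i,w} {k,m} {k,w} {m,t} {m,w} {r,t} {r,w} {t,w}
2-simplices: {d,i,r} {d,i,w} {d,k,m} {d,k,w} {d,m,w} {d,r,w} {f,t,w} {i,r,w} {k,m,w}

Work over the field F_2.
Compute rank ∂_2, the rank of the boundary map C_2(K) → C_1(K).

n_0=9 n_1=22 n_2=9  [Z2]
∂1: piv[df,di,dk,dm,dr,dt,dw,fg] rk=8  ker:ft,fw,gi,gr,ik,ir,iw,km,kw,mt,mw,rt,rw,tw
∂2: piv[dir,diw,dkm,dkw,dmw,drw,ftw] rk=7  ker:irw,kmw
rk∂_2=7

rank∂_2=7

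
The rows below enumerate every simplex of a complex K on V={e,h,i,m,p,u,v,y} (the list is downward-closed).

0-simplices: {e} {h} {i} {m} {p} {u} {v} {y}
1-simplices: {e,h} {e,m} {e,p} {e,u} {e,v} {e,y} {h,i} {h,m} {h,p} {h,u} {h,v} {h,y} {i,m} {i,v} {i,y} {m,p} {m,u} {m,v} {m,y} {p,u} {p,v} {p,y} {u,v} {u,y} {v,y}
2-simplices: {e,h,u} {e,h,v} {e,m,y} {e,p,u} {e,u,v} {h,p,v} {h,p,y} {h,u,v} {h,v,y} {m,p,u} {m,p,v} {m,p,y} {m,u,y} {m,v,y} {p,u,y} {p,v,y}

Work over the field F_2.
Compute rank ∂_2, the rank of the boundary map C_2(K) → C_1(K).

rank∂_2=12

n_0=8 n_1=25 n_2=16  [Z2]
∂1: piv[eh,em,ep,eu,ev,ey,hi] rk=7  ker:hm,hp,hu,hv,hy,im,iv,iy,mp,mu,mv,my,pu,pv,py,uv,uy,vy
∂2: piv[ehu,ehv,emy,epu,euv,hpv,hpy,hvy,mpu,mpv,mpy,muy] rk=12  ker:huv,mvy,puy,pvy
rk∂_2=12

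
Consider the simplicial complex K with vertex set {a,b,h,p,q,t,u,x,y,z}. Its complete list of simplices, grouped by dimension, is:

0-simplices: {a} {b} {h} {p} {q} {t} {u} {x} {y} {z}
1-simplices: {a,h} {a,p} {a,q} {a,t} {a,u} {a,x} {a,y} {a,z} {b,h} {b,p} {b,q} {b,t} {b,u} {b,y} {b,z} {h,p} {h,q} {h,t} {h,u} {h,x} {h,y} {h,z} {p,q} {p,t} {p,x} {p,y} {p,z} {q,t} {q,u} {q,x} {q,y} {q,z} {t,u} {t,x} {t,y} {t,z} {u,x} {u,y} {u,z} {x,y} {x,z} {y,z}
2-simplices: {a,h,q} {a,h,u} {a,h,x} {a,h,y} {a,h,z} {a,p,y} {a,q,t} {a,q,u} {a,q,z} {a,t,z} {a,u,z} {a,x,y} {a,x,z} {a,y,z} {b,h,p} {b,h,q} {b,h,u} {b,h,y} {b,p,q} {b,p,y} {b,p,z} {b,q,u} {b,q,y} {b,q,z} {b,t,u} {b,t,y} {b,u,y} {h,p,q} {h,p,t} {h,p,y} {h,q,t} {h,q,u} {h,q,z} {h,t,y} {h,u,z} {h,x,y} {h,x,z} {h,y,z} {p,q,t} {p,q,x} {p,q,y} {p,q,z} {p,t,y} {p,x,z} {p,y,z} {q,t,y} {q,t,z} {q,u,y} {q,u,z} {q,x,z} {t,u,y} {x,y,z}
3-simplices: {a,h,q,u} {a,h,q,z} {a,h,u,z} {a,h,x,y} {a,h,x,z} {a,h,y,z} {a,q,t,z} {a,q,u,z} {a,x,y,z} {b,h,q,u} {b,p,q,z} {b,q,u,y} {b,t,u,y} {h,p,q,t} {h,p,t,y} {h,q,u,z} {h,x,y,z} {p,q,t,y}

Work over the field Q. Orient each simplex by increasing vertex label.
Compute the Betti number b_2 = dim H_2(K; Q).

b_2=5

n_0=10 n_1=42 n_2=52 n_3=18  [Q]
∂1: piv[ah,ap,aq,at,au,ax,ay,az,bh] rk=9  ker:bp,bq,bt,bu,by,bz,hp,hq,ht,hu,hx,hy,hz,pq,pt,px,py,pz,qt,qu,qx,qy,qz,tu,tx,ty,tz,ux,uy,uz,xy,xz,yz
∂2: piv[ahq,ahu,ahx,ahy,ahz,apy,aqt,aqu,aqz,atz,auz,axy,axz,ayz,bhp,bhq,bhu,bhy,bpq,bpy,bpz,bqy,bqz,btu,bty,buy,hpt,hqt,hty,pqx,pxz] rk=31  ker:bqu,hpq,hpy,hqu,hqz,huz,hxy,hxz,hyz,pqt,pqy,pqz,pty,pyz,qty,qtz,quy,quz,qxz,tuy,xyz
∂3: piv[ahqu,ahqz,ahuz,ahxy,ahxz,ahyz,aqtz,aquz,axyz,bhqu,bpqz,bquy,btuy,hpqt,hpty,pqty] rk=16  ker:hquz,hxyz
b_2=(52−31)−16=5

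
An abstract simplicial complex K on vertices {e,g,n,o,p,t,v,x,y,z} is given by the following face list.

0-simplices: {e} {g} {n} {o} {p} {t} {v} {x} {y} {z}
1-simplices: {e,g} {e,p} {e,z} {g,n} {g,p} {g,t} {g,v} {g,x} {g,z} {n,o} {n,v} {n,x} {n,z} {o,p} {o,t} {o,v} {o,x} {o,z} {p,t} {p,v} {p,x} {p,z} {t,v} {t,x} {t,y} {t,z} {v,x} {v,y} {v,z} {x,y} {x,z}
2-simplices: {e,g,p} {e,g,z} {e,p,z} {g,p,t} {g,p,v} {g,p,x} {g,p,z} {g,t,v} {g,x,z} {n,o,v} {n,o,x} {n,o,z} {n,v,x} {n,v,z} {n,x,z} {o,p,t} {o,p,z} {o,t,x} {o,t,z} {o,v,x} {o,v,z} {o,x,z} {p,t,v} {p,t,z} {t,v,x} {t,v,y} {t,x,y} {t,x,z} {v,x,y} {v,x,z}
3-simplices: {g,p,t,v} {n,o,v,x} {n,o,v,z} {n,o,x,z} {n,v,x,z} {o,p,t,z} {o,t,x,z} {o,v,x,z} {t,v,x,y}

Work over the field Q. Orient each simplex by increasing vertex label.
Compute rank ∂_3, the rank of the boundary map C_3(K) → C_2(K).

n_0=10 n_1=31 n_2=30 n_3=9  [Q]
∂1: piv[eg,ep,ez,gn,gt,gv,gx,no,ty] rk=9  ker:gp,gz,nv,nx,nz,op,ot,ov,ox,oz,pt,pv,px,pz,tv,tx,tz,vx,vy,vz,xy,xz
∂2: piv[egp,egz,epz,gpt,gpv,gpx,gtv,gxz,nov,nox,noz,nvx,nvz,nxz,opt,opz,otx,otz,tvx,tvy,txy] rk=21  ker:gpz,ovx,ovz,oxz,ptv,ptz,txz,vxy,vxz
∂3: piv[gptv,novx,novz,noxz,nvxz,optz,otxz,tvxy] rk=8  ker:ovxz
rk∂_3=8

rank∂_3=8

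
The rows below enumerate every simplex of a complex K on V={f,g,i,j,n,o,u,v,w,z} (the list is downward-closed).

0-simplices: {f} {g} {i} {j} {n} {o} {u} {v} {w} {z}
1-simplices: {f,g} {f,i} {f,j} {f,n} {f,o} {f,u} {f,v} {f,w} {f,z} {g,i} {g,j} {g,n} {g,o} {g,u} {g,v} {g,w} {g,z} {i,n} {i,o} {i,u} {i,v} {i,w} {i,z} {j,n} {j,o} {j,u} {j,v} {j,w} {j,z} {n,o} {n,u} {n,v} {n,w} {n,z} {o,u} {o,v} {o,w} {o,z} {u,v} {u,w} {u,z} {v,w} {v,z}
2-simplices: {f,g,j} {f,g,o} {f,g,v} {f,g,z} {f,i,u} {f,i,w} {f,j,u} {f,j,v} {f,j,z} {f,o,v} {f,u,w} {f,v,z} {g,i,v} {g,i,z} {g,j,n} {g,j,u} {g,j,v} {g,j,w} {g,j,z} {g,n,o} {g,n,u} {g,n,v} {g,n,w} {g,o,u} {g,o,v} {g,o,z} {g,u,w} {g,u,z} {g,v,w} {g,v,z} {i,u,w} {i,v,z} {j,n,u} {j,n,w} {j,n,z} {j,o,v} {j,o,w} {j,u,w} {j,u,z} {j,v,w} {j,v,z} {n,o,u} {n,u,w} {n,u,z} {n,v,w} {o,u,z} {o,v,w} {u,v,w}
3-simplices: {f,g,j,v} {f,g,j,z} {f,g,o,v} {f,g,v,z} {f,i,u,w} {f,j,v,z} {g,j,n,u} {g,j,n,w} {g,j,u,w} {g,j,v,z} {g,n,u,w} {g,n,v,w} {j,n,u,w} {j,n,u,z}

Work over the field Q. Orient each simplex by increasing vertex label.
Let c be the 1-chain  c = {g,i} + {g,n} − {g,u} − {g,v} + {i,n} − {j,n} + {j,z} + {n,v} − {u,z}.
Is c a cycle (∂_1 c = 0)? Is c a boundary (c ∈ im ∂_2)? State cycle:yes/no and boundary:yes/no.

cycle:yes boundary:no

n_0=10 n_1=43 n_2=48 n_3=14  [Q]
∂1: piv[fg,fi,fj,fn,fo,fu,fv,fw,fz] rk=9  ker:gi,gj,gn,go,gu,gv,gw,gz,in,io,iu,iv,iw,iz,jn,jo,ju,jv,jw,jz,no,nu,nv,nw,nz,ou,ov,ow,oz,uv,uw,uz,vw,vz
∂2: piv[fgj,fgo,fgv,fgz,fiu,fiw,fju,fjv,fjz,fov,fuw,fvz,giv,giz,gjn,gju,gjw,gno,gnu,gnv,gnw,gou,goz,guw,guz,gvw,jnz,jov,jow,uvw] rk=30  ker:gjv,gjz,gov,gvz,iuw,ivz,jnu,jnw,juw,juz,jvw,jvz,nou,nuw,nuz,nvw,ouz,ovw
∂3: piv[fgjv,fgjz,fgov,fgvz,fiuw,fjvz,gjnu,gjnw,gjuw,gnuw,gnvw,jnuz] rk=12  ker:gjvz,jnuw
∂1c = 0
c vs im∂2: residual ≠ 0 ⇒ not boundary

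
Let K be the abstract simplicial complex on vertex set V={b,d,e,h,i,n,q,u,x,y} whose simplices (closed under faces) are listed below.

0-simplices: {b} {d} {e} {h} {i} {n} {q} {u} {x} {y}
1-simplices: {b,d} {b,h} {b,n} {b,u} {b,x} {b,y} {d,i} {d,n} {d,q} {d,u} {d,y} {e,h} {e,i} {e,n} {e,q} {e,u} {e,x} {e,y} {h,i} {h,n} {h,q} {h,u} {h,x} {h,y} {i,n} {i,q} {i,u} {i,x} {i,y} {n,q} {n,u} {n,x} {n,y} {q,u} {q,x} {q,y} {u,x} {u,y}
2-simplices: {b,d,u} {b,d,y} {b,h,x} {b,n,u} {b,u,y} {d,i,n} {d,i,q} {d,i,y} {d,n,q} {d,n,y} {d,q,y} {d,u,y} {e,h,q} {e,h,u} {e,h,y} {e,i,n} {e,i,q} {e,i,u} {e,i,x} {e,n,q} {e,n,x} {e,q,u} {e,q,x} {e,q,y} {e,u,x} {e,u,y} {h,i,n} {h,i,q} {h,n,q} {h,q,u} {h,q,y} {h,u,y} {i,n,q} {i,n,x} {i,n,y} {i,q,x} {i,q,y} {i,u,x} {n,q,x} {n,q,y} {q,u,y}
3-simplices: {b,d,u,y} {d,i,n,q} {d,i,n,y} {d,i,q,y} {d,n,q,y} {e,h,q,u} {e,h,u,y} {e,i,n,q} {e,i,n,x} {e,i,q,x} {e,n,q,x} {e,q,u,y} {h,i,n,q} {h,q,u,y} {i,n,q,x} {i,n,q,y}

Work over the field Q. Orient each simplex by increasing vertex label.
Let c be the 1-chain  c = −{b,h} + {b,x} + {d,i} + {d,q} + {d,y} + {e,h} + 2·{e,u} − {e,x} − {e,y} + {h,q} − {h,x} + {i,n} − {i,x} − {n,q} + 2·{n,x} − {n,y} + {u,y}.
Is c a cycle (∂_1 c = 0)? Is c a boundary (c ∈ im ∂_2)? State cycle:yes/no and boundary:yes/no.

cycle:no boundary:no

n_0=10 n_1=38 n_2=41 n_3=16  [Q]
∂1: piv[bd,bh,bn,bu,bx,by,di,dq,eh] rk=9  ker:dn,du,dy,ei,en,eq,eu,ex,ey,hi,hn,hq,hu,hx,hy,in,iq,iu,ix,iy,nq,nu,nx,ny,qu,qx,qy,ux,uy
∂2: piv[bdu,bdy,bhx,bnu,buy,din,diq,diy,dnq,dny,dqy,ehq,ehu,ehy,ein,eiq,eiu,eix,enx,equ,eqx,eqy,eux,euy,hin,hiq] rk=26  ker:duy,enq,hnq,hqu,hqy,huy,inq,inx,iny,iqx,iqy,iux,nqx,nqy,quy
∂3: piv[bduy,dinq,diny,diqy,dnqy,ehqu,ehuy,einq,einx,eiqx,enqx,equy,hinq,hquy] rk=14  ker:inqx,inqy
∂1c = −3·{d} − {e} + {i} + {n} + {q} + {u}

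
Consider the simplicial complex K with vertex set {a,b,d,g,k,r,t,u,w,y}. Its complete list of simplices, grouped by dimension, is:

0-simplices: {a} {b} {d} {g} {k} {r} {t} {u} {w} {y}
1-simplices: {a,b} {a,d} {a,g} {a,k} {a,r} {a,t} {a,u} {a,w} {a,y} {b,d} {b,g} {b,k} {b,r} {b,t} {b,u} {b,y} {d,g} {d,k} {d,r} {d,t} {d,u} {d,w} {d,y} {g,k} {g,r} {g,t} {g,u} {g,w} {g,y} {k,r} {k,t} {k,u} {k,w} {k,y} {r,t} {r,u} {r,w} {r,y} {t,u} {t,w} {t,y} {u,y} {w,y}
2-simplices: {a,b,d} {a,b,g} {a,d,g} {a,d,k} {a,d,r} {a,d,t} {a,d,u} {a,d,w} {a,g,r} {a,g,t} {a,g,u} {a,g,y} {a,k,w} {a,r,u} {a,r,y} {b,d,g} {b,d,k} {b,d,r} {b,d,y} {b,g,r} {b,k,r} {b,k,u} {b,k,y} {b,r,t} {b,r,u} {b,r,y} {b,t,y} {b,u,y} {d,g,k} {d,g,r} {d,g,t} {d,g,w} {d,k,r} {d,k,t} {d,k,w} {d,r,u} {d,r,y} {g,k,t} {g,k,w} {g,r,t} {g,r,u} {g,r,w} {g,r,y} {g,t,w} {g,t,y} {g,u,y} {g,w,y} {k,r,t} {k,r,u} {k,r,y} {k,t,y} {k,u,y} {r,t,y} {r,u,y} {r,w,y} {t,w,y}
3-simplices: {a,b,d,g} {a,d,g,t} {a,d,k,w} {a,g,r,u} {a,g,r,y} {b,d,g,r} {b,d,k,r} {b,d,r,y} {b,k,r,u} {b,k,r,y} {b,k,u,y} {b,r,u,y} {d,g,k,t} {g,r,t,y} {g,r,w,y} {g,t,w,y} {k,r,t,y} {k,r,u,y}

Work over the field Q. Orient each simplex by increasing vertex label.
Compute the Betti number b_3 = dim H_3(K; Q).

b_3=1

n_0=10 n_1=43 n_2=56 n_3=18  [Q]
∂1: piv[ab,ad,ag,ak,ar,at,au,aw,ay] rk=9  ker:bd,bg,bk,br,bt,bu,by,dg,dk,dr,dt,du,dw,dy,gk,gr,gt,gu,gw,gy,kr,kt,ku,kw,ky,rt,ru,rw,ry,tu,tw,ty,uy,wy
∂2: piv[abd,abg,adg,adk,adr,adt,adu,adw,agr,agt,agu,agy,akw,aru,ary,bdk,bdr,bdy,bkr,bku,bky,brt,bru,bry,bty,buy,dgk,dgw,dkt,grt,grw,gtw,gwy] rk=33  ker:bdg,bgr,dgr,dgt,dkr,dkw,dru,dry,gkt,gkw,gru,gry,gty,guy,krt,kru,kry,kty,kuy,rty,ruy,rwy,twy
∂3: piv[abdg,adgt,adkw,agru,agry,bdgr,bdkr,bdry,bkru,bkry,bkuy,bruy,dgkt,grty,grwy,gtwy,krty] rk=17  ker:kruy
b_3=(18−17)−0=1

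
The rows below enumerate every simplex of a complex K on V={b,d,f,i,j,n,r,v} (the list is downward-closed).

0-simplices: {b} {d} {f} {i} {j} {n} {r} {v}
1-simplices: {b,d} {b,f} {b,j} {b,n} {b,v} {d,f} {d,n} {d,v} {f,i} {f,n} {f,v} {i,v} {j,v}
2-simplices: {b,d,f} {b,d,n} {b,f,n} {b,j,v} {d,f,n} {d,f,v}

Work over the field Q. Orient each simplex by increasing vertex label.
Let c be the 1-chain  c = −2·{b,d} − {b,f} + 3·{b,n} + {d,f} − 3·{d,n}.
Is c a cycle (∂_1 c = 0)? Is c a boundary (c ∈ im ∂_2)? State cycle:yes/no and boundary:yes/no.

n_0=8 n_1=13 n_2=6  [Q]
∂1: piv[bd,bf,bj,bn,bv,fi] rk=6  ker:df,dn,dv,fn,fv,iv,jv
∂2: piv[bdf,bdn,bfn,bjv,dfv] rk=5  ker:dfn
∂1c = 0
c vs im∂2: reduces to 0 ⇒ boundary

cycle:yes boundary:yes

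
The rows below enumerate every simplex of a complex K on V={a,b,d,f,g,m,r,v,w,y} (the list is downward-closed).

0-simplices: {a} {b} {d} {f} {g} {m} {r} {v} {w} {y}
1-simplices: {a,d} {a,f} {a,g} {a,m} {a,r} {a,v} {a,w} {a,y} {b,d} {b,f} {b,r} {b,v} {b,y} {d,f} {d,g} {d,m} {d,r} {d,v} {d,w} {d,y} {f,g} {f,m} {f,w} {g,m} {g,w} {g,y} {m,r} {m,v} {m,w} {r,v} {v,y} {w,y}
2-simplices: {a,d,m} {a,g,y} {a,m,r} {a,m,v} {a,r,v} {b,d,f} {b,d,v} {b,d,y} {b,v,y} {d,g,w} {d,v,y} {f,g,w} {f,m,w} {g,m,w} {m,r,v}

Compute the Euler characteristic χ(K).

χ(K)=-7

n_0=10 n_1=32 n_2=15
χ=+10−32+15=-7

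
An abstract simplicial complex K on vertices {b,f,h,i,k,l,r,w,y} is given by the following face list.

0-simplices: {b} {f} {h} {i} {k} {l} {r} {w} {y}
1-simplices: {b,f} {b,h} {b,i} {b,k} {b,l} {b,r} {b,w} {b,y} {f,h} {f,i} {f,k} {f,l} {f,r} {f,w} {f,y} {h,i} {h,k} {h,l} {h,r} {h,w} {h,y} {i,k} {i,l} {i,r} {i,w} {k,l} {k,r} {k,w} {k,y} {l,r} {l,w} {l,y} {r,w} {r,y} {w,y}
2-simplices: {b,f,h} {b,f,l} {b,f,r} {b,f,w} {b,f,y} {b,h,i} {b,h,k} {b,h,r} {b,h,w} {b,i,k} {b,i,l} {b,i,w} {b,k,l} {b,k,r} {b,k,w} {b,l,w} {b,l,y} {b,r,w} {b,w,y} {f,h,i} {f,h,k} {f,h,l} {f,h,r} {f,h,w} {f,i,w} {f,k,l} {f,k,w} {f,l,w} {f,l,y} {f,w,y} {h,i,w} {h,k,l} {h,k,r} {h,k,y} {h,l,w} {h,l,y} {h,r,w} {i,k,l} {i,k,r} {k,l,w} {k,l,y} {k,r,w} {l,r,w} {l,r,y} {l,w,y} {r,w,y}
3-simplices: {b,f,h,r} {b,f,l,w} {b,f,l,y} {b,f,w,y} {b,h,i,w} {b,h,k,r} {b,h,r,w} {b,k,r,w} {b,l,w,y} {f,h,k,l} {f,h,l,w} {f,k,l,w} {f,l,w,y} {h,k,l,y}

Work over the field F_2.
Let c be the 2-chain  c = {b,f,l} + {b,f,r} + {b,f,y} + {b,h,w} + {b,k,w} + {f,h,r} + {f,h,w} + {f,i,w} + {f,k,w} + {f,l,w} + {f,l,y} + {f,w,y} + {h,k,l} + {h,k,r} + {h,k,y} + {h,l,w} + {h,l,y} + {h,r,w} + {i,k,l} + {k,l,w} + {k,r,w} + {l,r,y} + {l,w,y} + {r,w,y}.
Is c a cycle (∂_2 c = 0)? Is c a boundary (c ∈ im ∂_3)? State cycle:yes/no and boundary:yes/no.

cycle:no boundary:no

n_0=9 n_1=35 n_2=46 n_3=14  [Z2]
∂1: piv[bf,bh,bi,bk,bl,br,bw,by] rk=8  ker:fh,fi,fk,fl,fr,fw,fy,hi,hk,hl,hr,hw,hy,ik,il,ir,iw,kl,kr,kw,ky,lr,lw,ly,rw,ry,wy
∂2: piv[bfh,bfl,bfr,bfw,bfy,bhi,bhk,bhr,bhw,bik,bil,biw,bkl,bkr,bkw,blw,bly,brw,bwy,fhi,fhk,fhl,hky,hly,ikr,lrw,lry] rk=27  ker:fhr,fhw,fiw,fkl,fkw,flw,fly,fwy,hiw,hkl,hkr,hlw,hrw,ikl,klw,kly,krw,lwy,rwy
∂3: piv[bfhr,bflw,bfly,bfwy,bhiw,bhkr,bhrw,bkrw,blwy,fhkl,fhlw,fklw,hkly] rk=13  ker:flwy
∂2c = {b,f} + {b,h} + {b,k} + {b,l} + {b,r} + {b,y} + {f,i} + {f,k} + {f,l} + {f,w} + {f,y} + {h,k} + {h,l} + {h,r} + {i,k} + {i,l} + {i,w} + {k,l} + {k,y} + {l,r} + {r,w} + {w,y}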